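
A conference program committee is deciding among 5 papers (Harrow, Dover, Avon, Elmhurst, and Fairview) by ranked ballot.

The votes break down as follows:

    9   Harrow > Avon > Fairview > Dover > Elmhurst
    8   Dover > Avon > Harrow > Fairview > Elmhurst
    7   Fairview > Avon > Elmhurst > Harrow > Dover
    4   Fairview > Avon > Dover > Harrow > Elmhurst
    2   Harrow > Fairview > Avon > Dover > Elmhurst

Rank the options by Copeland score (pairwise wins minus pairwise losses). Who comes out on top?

Pairwise results:
  Harrow vs Dover: Harrow wins 18–12.
  Harrow vs Avon: Avon wins 19–11.
  Harrow vs Elmhurst: Harrow wins 23–7.
  Harrow vs Fairview: Harrow wins 19–11.
  Dover vs Avon: Avon wins 22–8.
  Dover vs Elmhurst: Dover wins 23–7.
  Dover vs Fairview: Fairview wins 22–8.
  Avon vs Elmhurst: Avon wins 30–0.
  Avon vs Fairview: Avon wins 17–13.
  Elmhurst vs Fairview: Fairview wins 30–0.
Copeland scores (wins − losses):
  Harrow: 3 − 1 = 2
  Dover: 1 − 3 = -2
  Avon: 4 − 0 = 4
  Elmhurst: 0 − 4 = -4
  Fairview: 2 − 2 = 0
Avon has the best Copeland score.

Avon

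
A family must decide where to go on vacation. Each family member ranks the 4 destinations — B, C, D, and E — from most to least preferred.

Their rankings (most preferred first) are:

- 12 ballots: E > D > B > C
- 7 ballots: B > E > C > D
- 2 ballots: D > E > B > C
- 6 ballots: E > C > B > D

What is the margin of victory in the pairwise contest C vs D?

1

Ballots ranking C above D: 7+6 = 13.
Ballots ranking D above C: 12+2 = 14.
D wins 14–13, a margin of 1.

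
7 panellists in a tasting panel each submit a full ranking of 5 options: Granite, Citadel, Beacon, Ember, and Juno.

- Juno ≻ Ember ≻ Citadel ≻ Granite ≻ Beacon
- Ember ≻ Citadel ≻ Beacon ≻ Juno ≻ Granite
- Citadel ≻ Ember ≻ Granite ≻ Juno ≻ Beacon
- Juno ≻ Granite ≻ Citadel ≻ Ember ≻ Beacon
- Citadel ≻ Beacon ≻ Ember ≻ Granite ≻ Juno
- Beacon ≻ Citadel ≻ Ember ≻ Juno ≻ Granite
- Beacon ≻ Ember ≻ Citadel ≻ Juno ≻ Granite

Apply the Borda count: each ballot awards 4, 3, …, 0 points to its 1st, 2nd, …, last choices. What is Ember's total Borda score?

Borda scores:
  Granite: 1 + 0 + 2 + 3 + 1 + 0 + 0 = 7
  Citadel: 2 + 3 + 4 + 2 + 4 + 3 + 2 = 20
  Beacon: 0 + 2 + 0 + 0 + 3 + 4 + 4 = 13
  Ember: 3 + 4 + 3 + 1 + 2 + 2 + 3 = 18
  Juno: 4 + 1 + 1 + 4 + 0 + 1 + 1 = 12

18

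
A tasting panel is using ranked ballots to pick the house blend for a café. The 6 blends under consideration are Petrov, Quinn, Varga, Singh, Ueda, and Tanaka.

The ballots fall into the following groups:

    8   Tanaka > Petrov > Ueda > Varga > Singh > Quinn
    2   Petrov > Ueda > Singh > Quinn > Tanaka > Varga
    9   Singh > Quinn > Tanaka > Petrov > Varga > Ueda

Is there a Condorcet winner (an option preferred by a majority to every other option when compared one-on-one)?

No

Head-to-head results (19 voters total):
Petrov vs Quinn: Petrov wins 10–9.
Petrov vs Varga: Petrov wins 19–0.
Petrov vs Singh: Petrov wins 10–9.
Petrov vs Ueda: Petrov wins 19–0.
Petrov vs Tanaka: Tanaka wins 17–2.
Quinn vs Varga: Quinn wins 11–8.
Quinn vs Singh: Singh wins 19–0.
Quinn vs Ueda: Ueda wins 10–9.
Quinn vs Tanaka: Quinn wins 11–8.
Varga vs Singh: Singh wins 11–8.
Varga vs Ueda: Ueda wins 10–9.
Varga vs Tanaka: Tanaka wins 19–0.
Singh vs Ueda: Ueda wins 10–9.
Singh vs Tanaka: Singh wins 11–8.
Ueda vs Tanaka: Tanaka wins 17–2.
No candidate beats all others: Petrov beats Quinn beats Tanaka beats Petrov, a majority cycle.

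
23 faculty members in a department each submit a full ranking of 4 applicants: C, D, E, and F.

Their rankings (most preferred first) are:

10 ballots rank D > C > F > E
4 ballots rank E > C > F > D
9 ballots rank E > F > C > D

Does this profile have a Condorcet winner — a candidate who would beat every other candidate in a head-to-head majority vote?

Yes

Head-to-head results (23 voters total):
C vs D: C wins 13–10.
C vs E: E wins 13–10.
C vs F: C wins 14–9.
D vs E: E wins 13–10.
D vs F: F wins 13–10.
E vs F: E wins 13–10.
E beats each rival — C (13–10), D (13–10), F (13–10) — so E is the Condorcet winner.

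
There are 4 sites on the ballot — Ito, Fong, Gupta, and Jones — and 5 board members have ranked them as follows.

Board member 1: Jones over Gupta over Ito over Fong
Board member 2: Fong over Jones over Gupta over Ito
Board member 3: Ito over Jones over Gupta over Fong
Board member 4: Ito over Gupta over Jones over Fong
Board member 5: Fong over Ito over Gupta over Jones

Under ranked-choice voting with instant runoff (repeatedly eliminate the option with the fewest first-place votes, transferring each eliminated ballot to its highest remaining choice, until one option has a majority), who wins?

Ito

Round 1: Ito 2, Fong 2, Jones 1, Gupta 0. Gupta has the fewest and is eliminated.
Round 2: Ito 2, Fong 2, Jones 1. Jones has the fewest and is eliminated.
Round 3: Ito 3, Fong 2. Ito has a majority.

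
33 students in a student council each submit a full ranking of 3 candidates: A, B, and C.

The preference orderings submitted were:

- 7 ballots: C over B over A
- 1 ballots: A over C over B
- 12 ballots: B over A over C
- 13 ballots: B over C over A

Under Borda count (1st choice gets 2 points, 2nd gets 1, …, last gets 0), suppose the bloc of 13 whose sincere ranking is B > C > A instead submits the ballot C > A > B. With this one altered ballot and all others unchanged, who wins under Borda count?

Borda totals with the altered ballot: A 27, B 31, C 41.
The switch changes the winner from B to C.

C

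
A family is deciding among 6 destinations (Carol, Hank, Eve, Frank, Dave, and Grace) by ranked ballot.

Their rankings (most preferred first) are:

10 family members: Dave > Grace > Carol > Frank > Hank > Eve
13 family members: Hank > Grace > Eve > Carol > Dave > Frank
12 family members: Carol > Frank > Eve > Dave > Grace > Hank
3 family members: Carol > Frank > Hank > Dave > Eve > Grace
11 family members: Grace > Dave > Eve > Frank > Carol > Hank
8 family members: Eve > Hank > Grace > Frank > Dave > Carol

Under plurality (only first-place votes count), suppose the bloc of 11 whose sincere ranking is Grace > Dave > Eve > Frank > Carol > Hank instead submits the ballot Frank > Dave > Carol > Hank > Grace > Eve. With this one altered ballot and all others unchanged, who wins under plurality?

First-place totals with the altered ballot: Carol 15, Hank 13, Eve 8, Frank 11, Dave 10, Grace 0.
The winner is unchanged: still Carol.

Carol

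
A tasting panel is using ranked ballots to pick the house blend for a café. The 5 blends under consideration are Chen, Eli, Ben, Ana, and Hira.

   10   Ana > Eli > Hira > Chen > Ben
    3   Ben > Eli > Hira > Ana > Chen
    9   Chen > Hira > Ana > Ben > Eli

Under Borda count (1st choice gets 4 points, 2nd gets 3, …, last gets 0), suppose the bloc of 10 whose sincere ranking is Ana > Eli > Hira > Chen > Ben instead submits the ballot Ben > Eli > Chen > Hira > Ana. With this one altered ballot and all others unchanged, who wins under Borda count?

Borda totals with the altered ballot: Chen 56, Eli 39, Ben 61, Ana 21, Hira 43.
The switch changes the winner from Ana to Ben.

Ben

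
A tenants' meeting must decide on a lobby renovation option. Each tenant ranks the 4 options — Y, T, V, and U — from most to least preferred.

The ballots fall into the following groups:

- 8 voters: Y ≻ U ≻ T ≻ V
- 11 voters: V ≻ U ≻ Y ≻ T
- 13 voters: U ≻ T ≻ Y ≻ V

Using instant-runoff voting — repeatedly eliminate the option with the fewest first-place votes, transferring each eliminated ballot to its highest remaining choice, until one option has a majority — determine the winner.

U

Round 1: U 13, V 11, Y 8, T 0. T has the fewest and is eliminated.
Round 2: U 13, V 11, Y 8. Y has the fewest and is eliminated.
Round 3: U 21, V 11. U has a majority.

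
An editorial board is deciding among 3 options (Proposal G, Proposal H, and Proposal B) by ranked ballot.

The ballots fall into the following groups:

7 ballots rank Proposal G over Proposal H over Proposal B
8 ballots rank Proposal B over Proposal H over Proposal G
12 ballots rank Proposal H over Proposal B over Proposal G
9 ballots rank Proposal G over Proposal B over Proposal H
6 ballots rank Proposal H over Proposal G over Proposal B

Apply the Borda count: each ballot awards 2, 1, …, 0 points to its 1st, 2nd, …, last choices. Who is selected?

Borda scores:
  Proposal G: 7·2 + 8·0 + 12·0 + 9·2 + 6·1 = 38
  Proposal H: 7·1 + 8·1 + 12·2 + 9·0 + 6·2 = 51
  Proposal B: 7·0 + 8·2 + 12·1 + 9·1 + 6·0 = 37
Proposal H has the highest total.

Proposal H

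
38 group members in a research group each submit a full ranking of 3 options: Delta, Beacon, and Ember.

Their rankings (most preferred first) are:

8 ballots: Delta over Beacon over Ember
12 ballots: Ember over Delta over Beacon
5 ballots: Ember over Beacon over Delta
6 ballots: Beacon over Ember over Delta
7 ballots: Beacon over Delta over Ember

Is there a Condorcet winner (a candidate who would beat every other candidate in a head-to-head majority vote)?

No

Head-to-head results (38 voters total):
Delta vs Beacon: Delta wins 20–18.
Delta vs Ember: Ember wins 23–15.
Beacon vs Ember: Beacon wins 21–17.
No candidate beats all others: Delta beats Beacon beats Ember beats Delta, a majority cycle.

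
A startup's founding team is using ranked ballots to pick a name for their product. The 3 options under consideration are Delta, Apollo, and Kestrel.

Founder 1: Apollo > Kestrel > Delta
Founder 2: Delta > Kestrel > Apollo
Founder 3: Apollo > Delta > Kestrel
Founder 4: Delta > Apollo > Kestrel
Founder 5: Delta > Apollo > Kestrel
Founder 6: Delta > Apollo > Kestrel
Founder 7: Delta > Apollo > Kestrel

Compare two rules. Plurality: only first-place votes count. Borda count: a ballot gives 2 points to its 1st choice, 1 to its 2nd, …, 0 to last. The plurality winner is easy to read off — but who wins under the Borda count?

Delta

Plurality first-place counts: Delta 5, Apollo 2, Kestrel 0 → Delta.
Borda totals: Delta 11, Apollo 8, Kestrel 2 → Delta.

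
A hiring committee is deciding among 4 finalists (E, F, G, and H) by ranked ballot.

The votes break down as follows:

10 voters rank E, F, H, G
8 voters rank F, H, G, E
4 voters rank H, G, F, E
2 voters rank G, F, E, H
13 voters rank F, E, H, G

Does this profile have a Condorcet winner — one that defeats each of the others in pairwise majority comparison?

Head-to-head results (37 voters total):
E vs F: F wins 27–10.
E vs G: E wins 23–14.
E vs H: E wins 25–12.
F vs G: F wins 31–6.
F vs H: F wins 33–4.
G vs H: H wins 35–2.
F beats each rival — E (27–10), G (31–6), H (33–4) — so F is the Condorcet winner.

Yes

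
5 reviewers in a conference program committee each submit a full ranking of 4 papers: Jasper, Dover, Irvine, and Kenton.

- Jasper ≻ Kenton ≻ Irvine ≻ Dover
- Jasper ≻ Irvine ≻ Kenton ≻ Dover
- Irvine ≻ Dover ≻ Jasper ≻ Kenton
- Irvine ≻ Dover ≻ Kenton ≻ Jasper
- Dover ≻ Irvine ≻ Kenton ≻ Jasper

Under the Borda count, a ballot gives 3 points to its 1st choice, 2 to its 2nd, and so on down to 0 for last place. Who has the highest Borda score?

Borda scores:
  Jasper: 3 + 3 + 1 + 0 + 0 = 7
  Dover: 0 + 0 + 2 + 2 + 3 = 7
  Irvine: 1 + 2 + 3 + 3 + 2 = 11
  Kenton: 2 + 1 + 0 + 1 + 1 = 5
Irvine has the highest total.

Irvine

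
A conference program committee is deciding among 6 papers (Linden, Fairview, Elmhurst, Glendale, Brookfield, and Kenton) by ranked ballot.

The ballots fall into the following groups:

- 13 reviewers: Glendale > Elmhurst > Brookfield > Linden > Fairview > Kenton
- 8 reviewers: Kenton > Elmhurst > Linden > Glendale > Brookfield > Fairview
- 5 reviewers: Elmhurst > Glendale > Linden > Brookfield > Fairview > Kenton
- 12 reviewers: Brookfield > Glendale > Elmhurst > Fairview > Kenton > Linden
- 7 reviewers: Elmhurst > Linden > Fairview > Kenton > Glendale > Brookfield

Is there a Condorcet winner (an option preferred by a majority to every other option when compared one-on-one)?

Head-to-head results (45 voters total):
Linden vs Fairview: Linden wins 33–12.
Linden vs Elmhurst: Elmhurst wins 45–0.
Linden vs Glendale: Glendale wins 30–15.
Linden vs Brookfield: Brookfield wins 25–20.
Linden vs Kenton: Linden wins 25–20.
Fairview vs Elmhurst: Elmhurst wins 45–0.
Fairview vs Glendale: Glendale wins 38–7.
Fairview vs Brookfield: Brookfield wins 38–7.
Fairview vs Kenton: Fairview wins 37–8.
Elmhurst vs Glendale: Glendale wins 25–20.
Elmhurst vs Brookfield: Elmhurst wins 33–12.
Elmhurst vs Kenton: Elmhurst wins 37–8.
Glendale vs Brookfield: Glendale wins 33–12.
Glendale vs Kenton: Glendale wins 30–15.
Brookfield vs Kenton: Brookfield wins 30–15.
Glendale beats each rival — Linden (30–15), Fairview (38–7), Elmhurst (25–20), Brookfield (33–12), Kenton (30–15) — so Glendale is the Condorcet winner.

Yes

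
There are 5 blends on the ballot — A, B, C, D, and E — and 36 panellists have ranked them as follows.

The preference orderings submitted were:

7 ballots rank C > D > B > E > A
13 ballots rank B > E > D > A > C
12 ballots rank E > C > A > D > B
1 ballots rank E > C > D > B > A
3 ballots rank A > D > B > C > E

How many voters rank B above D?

Ballots ranking B above D: 13.
Ballots ranking D above B: 7+12+1+3 = 23.
So 13 of 36 voters prefer B to D.

13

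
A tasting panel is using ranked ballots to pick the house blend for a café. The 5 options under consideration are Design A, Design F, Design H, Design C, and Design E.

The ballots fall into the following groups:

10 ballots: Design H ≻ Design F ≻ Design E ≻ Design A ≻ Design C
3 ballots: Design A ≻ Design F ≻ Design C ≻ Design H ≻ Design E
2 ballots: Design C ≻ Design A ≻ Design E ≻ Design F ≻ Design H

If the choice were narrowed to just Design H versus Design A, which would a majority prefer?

Design H

Ballots ranking Design H above Design A: 10.
Ballots ranking Design A above Design H: 3+2 = 5.
Design H wins the head-to-head, 10–5.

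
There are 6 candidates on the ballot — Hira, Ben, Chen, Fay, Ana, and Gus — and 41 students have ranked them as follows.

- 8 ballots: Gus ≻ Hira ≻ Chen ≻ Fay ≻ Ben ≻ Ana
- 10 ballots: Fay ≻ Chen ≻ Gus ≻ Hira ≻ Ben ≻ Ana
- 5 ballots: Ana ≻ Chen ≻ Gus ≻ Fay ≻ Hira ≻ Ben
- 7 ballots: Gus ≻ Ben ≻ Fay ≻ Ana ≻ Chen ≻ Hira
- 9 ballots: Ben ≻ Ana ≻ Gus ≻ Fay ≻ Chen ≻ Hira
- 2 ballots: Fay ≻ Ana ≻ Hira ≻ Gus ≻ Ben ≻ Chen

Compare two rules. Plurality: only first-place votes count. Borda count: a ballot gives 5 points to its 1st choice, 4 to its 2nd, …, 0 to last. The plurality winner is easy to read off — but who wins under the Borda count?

Gus

Plurality first-place counts: Hira 0, Ben 9, Chen 0, Fay 12, Ana 5, Gus 15 → Gus.
Borda totals: Hira 63, Ben 93, Chen 100, Fay 125, Ana 83, Gus 151 → Gus.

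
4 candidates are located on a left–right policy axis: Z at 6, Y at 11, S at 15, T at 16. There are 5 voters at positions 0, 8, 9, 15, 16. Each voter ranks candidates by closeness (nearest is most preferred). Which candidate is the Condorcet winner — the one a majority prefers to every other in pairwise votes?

Y

With single-peaked preferences on a line, the Condorcet winner is the candidate closest to the median voter.
The median voter (position 9) is closest to Y at 11.
Check: Y vs T — voters closer to Y: 3 of 5.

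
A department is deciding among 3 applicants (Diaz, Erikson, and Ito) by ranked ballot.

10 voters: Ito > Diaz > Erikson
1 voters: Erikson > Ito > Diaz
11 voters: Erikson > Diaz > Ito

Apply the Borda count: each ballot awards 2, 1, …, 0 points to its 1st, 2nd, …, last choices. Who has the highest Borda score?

Borda scores:
  Diaz: 10·1 + 0 + 11·1 = 21
  Erikson: 10·0 + 2 + 11·2 = 24
  Ito: 10·2 + 1 + 11·0 = 21
Erikson has the highest total.

Erikson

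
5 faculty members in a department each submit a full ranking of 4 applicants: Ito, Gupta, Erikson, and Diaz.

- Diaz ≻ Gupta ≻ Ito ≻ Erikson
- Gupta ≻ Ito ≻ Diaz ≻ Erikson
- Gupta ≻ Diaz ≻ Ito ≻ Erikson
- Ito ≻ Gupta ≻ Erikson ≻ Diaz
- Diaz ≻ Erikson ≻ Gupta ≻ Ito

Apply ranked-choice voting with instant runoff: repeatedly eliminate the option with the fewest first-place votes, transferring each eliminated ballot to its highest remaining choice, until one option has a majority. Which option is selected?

Round 1: Gupta 2, Diaz 2, Ito 1, Erikson 0. Erikson has the fewest and is eliminated.
Round 2: Gupta 2, Diaz 2, Ito 1. Ito has the fewest and is eliminated.
Round 3: Gupta 3, Diaz 2. Gupta has a majority.

Gupta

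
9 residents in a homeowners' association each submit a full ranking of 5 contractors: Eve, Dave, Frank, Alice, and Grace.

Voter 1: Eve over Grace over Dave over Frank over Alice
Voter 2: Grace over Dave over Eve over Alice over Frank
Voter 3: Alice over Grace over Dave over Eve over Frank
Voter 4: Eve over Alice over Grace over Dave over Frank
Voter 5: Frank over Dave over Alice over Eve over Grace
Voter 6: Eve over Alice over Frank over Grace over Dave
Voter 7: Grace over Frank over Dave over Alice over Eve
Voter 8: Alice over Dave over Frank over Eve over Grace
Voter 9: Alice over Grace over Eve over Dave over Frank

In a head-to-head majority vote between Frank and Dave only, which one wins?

Dave

Ballots ranking Frank above Dave: 3.
Ballots ranking Dave above Frank: 6.
Dave wins the head-to-head, 6–3.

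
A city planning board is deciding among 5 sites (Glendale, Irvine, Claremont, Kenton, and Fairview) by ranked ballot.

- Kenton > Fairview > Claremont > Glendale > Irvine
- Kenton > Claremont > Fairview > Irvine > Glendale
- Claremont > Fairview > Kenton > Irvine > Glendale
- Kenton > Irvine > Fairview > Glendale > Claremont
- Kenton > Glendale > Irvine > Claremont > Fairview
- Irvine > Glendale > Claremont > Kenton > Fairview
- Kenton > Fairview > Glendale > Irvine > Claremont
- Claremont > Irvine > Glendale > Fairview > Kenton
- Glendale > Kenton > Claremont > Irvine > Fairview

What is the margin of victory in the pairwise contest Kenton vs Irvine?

5

Ballots ranking Kenton above Irvine: 7.
Ballots ranking Irvine above Kenton: 2.
Kenton wins 7–2, a margin of 5.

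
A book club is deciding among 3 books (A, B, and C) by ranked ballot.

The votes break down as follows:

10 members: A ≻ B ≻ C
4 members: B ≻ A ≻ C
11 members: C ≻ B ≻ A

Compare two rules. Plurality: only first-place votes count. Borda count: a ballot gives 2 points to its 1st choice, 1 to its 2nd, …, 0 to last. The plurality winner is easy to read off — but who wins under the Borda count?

B

Plurality first-place counts: A 10, B 4, C 11 → C.
Borda totals: A 24, B 29, C 22 → B.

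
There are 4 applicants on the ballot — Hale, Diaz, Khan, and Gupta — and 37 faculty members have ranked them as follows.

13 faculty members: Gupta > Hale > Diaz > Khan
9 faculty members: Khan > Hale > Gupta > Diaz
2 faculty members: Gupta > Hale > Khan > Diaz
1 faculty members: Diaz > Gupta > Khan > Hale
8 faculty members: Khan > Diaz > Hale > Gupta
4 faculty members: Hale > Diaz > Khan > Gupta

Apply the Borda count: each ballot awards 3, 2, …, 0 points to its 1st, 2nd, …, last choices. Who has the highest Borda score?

Borda scores:
  Hale: 13·2 + 9·2 + 2·2 + 0 + 8·1 + 4·3 = 68
  Diaz: 13·1 + 9·0 + 2·0 + 3 + 8·2 + 4·2 = 40
  Khan: 13·0 + 9·3 + 2·1 + 1 + 8·3 + 4·1 = 58
  Gupta: 13·3 + 9·1 + 2·3 + 2 + 8·0 + 4·0 = 56
Hale has the highest total.

Hale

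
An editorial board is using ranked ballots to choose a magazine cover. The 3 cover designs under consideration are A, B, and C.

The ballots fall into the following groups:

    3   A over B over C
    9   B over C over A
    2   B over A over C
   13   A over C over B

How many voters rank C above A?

9

Ballots ranking C above A: 9.
Ballots ranking A above C: 3+2+13 = 18.
So 9 of 27 voters prefer C to A.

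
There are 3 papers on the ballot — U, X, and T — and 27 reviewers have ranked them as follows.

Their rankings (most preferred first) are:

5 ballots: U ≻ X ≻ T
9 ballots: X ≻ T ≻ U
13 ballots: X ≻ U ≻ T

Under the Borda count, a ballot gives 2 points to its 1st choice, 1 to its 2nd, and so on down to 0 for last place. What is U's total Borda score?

Borda scores:
  U: 5·2 + 9·0 + 13·1 = 23
  X: 5·1 + 9·2 + 13·2 = 49
  T: 5·0 + 9·1 + 13·0 = 9

23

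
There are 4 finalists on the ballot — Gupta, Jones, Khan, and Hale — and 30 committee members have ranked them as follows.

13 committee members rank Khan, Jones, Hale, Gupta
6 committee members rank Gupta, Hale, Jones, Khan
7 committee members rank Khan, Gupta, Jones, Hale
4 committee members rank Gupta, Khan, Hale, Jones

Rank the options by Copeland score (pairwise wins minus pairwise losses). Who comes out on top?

Pairwise results:
  Gupta vs Jones: Gupta wins 17–13.
  Gupta vs Khan: Khan wins 20–10.
  Gupta vs Hale: Gupta wins 17–13.
  Jones vs Khan: Khan wins 24–6.
  Jones vs Hale: Jones wins 20–10.
  Khan vs Hale: Khan wins 24–6.
Copeland scores (wins − losses):
  Gupta: 2 − 1 = 1
  Jones: 1 − 2 = -1
  Khan: 3 − 0 = 3
  Hale: 0 − 3 = -3
Khan has the best Copeland score.

Khan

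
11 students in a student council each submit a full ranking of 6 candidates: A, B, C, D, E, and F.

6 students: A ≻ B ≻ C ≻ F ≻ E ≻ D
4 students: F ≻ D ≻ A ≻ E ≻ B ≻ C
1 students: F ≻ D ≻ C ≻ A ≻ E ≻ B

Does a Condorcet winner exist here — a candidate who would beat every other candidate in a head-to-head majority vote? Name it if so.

A

Head-to-head results (11 voters total):
A vs B: A wins 11–0.
A vs C: A wins 10–1.
A vs D: A wins 6–5.
A vs E: A wins 11–0.
A vs F: A wins 6–5.
B vs C: B wins 10–1.
B vs D: B wins 6–5.
B vs E: B wins 6–5.
B vs F: B wins 6–5.
C vs D: C wins 6–5.
C vs E: C wins 7–4.
C vs F: C wins 6–5.
D vs E: E wins 6–5.
D vs F: F wins 11–0.
E vs F: F wins 11–0.
A beats each rival — B (11–0), C (10–1), D (6–5), E (11–0), F (6–5) — so A is the Condorcet winner.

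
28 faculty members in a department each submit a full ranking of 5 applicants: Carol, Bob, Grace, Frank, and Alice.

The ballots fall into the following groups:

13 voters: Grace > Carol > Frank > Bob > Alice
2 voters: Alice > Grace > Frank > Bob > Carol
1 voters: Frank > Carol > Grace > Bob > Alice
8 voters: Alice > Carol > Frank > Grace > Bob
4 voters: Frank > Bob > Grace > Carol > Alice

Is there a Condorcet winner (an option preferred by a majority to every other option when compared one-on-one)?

Head-to-head results (28 voters total):
Carol vs Bob: Carol wins 22–6.
Carol vs Grace: Grace wins 19–9.
Carol vs Frank: Carol wins 21–7.
Carol vs Alice: Carol wins 18–10.
Bob vs Grace: Grace wins 24–4.
Bob vs Frank: Frank wins 28–0.
Bob vs Alice: Bob wins 18–10.
Grace vs Frank: Grace wins 15–13.
Grace vs Alice: Grace wins 18–10.
Frank vs Alice: Frank wins 18–10.
Grace beats each rival — Carol (19–9), Bob (24–4), Frank (15–13), Alice (18–10) — so Grace is the Condorcet winner.

Yes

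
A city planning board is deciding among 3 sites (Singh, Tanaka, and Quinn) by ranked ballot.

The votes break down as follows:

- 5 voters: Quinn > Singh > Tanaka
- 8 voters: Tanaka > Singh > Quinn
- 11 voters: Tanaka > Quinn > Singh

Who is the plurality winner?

First-place vote totals:
  Singh: 0
  Tanaka: 19
  Quinn: 5
Tanaka has the most first-place votes.

Tanaka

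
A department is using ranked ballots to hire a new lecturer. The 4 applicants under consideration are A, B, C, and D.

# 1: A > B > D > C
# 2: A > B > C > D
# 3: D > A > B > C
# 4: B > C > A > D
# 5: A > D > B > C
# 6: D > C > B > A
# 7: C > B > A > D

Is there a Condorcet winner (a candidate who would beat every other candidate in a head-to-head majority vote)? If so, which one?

Head-to-head results (7 voters total):
A vs B: A wins 4–3.
A vs C: A wins 4–3.
A vs D: A wins 5–2.
B vs C: B wins 5–2.
B vs D: B wins 4–3.
C vs D: D wins 4–3.
A beats each rival — B (4–3), C (4–3), D (5–2) — so A is the Condorcet winner.

A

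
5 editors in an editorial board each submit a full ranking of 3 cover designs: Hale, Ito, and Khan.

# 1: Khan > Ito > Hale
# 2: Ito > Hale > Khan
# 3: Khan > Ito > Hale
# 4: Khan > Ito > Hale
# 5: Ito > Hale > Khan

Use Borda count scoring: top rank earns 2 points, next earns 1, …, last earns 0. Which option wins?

Borda scores:
  Hale: 0 + 1 + 0 + 0 + 1 = 2
  Ito: 1 + 2 + 1 + 1 + 2 = 7
  Khan: 2 + 0 + 2 + 2 + 0 = 6
Ito has the highest total.

Ito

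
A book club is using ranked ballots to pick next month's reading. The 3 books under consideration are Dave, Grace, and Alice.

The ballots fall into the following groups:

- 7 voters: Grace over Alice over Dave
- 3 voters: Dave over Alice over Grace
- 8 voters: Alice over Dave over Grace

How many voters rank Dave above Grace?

11

Ballots ranking Dave above Grace: 3+8 = 11.
Ballots ranking Grace above Dave: 7.
So 11 of 18 voters prefer Dave to Grace.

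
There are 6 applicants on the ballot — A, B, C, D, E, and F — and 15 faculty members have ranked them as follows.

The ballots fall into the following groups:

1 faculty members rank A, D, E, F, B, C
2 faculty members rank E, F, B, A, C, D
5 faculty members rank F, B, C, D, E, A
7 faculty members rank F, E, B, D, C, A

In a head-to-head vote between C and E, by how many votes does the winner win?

Ballots ranking C above E: 5.
Ballots ranking E above C: 1+2+7 = 10.
E wins 10–5, a margin of 5.

5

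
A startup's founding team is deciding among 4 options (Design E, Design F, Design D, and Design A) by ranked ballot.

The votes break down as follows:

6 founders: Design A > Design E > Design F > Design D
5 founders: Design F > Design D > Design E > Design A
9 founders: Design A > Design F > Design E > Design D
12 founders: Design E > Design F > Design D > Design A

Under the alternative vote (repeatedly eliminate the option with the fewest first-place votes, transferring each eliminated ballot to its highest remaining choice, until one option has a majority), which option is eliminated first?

Design D

Round 1: Design A 15, Design E 12, Design F 5, Design D 0. Design D has the fewest and is eliminated.
Round 2: Design A 15, Design E 12, Design F 5. Design F has the fewest and is eliminated.
Round 3: Design E 17, Design A 15. Design E has a majority.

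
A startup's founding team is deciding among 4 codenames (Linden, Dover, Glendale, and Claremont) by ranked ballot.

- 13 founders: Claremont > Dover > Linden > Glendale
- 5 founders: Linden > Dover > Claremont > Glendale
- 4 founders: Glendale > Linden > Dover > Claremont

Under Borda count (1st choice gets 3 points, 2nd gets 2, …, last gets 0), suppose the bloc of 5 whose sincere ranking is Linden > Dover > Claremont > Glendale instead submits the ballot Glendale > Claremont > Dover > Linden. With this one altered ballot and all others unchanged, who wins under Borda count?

Borda totals with the altered ballot: Linden 21, Dover 35, Glendale 27, Claremont 49.
The winner is unchanged: still Claremont.

Claremont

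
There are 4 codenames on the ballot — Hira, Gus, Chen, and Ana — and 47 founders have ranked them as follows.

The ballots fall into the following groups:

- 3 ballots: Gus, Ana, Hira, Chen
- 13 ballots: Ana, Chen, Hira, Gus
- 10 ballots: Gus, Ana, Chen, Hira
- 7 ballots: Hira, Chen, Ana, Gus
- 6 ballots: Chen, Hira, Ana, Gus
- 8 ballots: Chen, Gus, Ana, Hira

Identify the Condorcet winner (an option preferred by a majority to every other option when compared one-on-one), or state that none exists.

Ana

Head-to-head results (47 voters total):
Hira vs Gus: Hira wins 26–21.
Hira vs Chen: Chen wins 37–10.
Hira vs Ana: Ana wins 34–13.
Gus vs Chen: Chen wins 34–13.
Gus vs Ana: Ana wins 26–21.
Chen vs Ana: Ana wins 26–21.
Ana beats each rival — Hira (34–13), Gus (26–21), Chen (26–21) — so Ana is the Condorcet winner.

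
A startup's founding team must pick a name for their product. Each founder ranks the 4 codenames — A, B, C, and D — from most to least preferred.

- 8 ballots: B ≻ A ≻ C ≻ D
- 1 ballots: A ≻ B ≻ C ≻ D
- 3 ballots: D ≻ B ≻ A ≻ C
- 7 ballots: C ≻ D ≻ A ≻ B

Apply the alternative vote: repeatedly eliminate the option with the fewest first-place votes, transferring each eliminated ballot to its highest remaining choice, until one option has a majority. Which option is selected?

Round 1: B 8, C 7, D 3, A 1. A has the fewest and is eliminated.
Round 2: B 9, C 7, D 3. D has the fewest and is eliminated.
Round 3: B 12, C 7. B has a majority.

B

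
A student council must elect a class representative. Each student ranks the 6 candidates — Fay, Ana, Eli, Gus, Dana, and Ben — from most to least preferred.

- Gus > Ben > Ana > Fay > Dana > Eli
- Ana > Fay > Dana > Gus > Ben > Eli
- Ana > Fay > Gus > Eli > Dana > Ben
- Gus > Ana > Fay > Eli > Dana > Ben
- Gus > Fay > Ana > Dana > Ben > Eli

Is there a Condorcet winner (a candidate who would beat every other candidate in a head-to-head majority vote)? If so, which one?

Head-to-head results (5 voters total):
Fay vs Ana: Ana wins 4–1.
Fay vs Eli: Fay wins 5–0.
Fay vs Gus: Gus wins 3–2.
Fay vs Dana: Fay wins 5–0.
Fay vs Ben: Fay wins 4–1.
Ana vs Eli: Ana wins 5–0.
Ana vs Gus: Gus wins 3–2.
Ana vs Dana: Ana wins 5–0.
Ana vs Ben: Ana wins 4–1.
Eli vs Gus: Gus wins 5–0.
Eli vs Dana: Dana wins 3–2.
Eli vs Ben: Ben wins 3–2.
Gus vs Dana: Gus wins 4–1.
Gus vs Ben: Gus wins 5–0.
Dana vs Ben: Dana wins 4–1.
Gus beats each rival — Fay (3–2), Ana (3–2), Eli (5–0), Dana (4–1), Ben (5–0) — so Gus is the Condorcet winner.

Gus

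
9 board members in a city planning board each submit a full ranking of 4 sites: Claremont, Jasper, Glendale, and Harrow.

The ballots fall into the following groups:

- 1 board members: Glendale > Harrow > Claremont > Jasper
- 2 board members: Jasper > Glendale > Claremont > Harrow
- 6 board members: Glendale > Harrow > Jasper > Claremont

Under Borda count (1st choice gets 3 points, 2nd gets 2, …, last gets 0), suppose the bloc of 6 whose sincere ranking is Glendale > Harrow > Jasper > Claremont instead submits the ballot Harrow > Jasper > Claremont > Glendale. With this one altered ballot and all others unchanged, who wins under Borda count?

Borda totals with the altered ballot: Claremont 9, Jasper 18, Glendale 7, Harrow 20.
The switch changes the winner from Glendale to Harrow.

Harrow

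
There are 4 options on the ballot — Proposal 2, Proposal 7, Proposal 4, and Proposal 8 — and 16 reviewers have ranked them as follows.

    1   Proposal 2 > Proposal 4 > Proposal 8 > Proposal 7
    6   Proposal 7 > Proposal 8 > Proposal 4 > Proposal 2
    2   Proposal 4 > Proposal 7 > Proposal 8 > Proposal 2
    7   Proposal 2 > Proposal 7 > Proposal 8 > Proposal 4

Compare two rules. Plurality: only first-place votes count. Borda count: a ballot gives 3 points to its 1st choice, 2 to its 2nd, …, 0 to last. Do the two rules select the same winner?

Plurality first-place counts: Proposal 2 8, Proposal 7 6, Proposal 4 2, Proposal 8 0 → Proposal 2.
Borda totals: Proposal 2 24, Proposal 7 36, Proposal 4 14, Proposal 8 22 → Proposal 7.
The two rules disagree: plurality picks Proposal 2, Borda picks Proposal 7.

No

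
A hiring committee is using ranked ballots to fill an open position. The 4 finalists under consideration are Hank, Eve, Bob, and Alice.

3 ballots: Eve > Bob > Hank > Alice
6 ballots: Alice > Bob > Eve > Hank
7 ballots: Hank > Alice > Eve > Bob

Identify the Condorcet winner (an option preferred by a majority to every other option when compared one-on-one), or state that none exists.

No Condorcet winner

Head-to-head results (16 voters total):
Hank vs Eve: Eve wins 9–7.
Hank vs Bob: Bob wins 9–7.
Hank vs Alice: Hank wins 10–6.
Eve vs Bob: Eve wins 10–6.
Eve vs Alice: Alice wins 13–3.
Bob vs Alice: Alice wins 13–3.
No candidate beats all others: Hank beats Alice beats Eve beats Hank, a majority cycle.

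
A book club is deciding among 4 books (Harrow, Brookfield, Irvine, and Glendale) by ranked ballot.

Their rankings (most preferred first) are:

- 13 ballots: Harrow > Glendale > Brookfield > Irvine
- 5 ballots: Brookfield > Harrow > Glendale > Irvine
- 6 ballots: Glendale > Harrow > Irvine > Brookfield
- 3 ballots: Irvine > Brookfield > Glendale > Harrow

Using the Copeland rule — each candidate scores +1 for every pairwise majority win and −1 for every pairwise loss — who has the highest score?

Harrow

Pairwise results:
  Harrow vs Brookfield: Harrow wins 19–8.
  Harrow vs Irvine: Harrow wins 24–3.
  Harrow vs Glendale: Harrow wins 18–9.
  Brookfield vs Irvine: Brookfield wins 18–9.
  Brookfield vs Glendale: Glendale wins 19–8.
  Irvine vs Glendale: Glendale wins 24–3.
Copeland scores (wins − losses):
  Harrow: 3 − 0 = 3
  Brookfield: 1 − 2 = -1
  Irvine: 0 − 3 = -3
  Glendale: 2 − 1 = 1
Harrow has the best Copeland score.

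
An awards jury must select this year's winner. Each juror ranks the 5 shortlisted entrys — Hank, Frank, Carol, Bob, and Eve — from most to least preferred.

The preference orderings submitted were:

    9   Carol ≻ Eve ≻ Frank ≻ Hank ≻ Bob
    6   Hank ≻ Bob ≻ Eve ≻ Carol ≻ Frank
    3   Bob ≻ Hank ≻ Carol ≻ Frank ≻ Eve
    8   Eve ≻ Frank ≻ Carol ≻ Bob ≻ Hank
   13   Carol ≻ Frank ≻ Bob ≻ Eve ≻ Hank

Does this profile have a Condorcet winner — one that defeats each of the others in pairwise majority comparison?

Head-to-head results (39 voters total):
Hank vs Frank: Frank wins 30–9.
Hank vs Carol: Carol wins 30–9.
Hank vs Bob: Bob wins 24–15.
Hank vs Eve: Eve wins 30–9.
Frank vs Carol: Carol wins 31–8.
Frank vs Bob: Frank wins 30–9.
Frank vs Eve: Eve wins 23–16.
Carol vs Bob: Carol wins 30–9.
Carol vs Eve: Carol wins 25–14.
Bob vs Eve: Bob wins 22–17.
Carol beats each rival — Hank (30–9), Frank (31–8), Bob (30–9), Eve (25–14) — so Carol is the Condorcet winner.

Yes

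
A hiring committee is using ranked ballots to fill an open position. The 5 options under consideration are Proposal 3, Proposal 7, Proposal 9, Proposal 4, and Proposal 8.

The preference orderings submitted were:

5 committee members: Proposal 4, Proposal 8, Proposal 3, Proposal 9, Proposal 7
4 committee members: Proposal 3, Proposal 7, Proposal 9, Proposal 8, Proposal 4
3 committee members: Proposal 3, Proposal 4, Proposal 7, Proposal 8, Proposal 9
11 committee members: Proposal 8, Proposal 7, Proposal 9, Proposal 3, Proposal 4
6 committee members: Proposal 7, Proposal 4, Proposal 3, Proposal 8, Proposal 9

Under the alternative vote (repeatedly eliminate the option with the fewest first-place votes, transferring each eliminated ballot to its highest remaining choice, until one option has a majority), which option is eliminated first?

Proposal 9

Round 1: Proposal 8 11, Proposal 3 7, Proposal 7 6, Proposal 4 5, Proposal 9 0. Proposal 9 has the fewest and is eliminated.
Round 2: Proposal 8 11, Proposal 3 7, Proposal 7 6, Proposal 4 5. Proposal 4 has the fewest and is eliminated.
Round 3: Proposal 8 16, Proposal 3 7, Proposal 7 6. Proposal 8 has a majority.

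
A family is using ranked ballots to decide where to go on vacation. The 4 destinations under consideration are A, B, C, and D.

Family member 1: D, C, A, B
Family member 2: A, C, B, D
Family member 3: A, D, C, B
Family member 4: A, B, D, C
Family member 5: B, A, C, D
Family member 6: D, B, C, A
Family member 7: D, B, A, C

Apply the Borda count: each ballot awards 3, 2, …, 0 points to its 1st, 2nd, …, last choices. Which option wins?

A

Borda scores:
  A: 1 + 3 + 3 + 3 + 2 + 0 + 1 = 13
  B: 0 + 1 + 0 + 2 + 3 + 2 + 2 = 10
  C: 2 + 2 + 1 + 0 + 1 + 1 + 0 = 7
  D: 3 + 0 + 2 + 1 + 0 + 3 + 3 = 12
A has the highest total.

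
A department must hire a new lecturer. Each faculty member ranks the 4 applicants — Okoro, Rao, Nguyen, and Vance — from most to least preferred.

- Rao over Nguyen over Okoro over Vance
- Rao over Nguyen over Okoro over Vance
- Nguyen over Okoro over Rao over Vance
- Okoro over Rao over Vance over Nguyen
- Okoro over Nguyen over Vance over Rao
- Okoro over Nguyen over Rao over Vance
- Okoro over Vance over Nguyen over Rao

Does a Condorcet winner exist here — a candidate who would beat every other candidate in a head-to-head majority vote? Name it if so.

Head-to-head results (7 voters total):
Okoro vs Rao: Okoro wins 5–2.
Okoro vs Nguyen: Okoro wins 4–3.
Okoro vs Vance: Okoro wins 7–0.
Rao vs Nguyen: Nguyen wins 4–3.
Rao vs Vance: Rao wins 5–2.
Nguyen vs Vance: Nguyen wins 5–2.
Okoro beats each rival — Rao (5–2), Nguyen (4–3), Vance (7–0) — so Okoro is the Condorcet winner.

Okoro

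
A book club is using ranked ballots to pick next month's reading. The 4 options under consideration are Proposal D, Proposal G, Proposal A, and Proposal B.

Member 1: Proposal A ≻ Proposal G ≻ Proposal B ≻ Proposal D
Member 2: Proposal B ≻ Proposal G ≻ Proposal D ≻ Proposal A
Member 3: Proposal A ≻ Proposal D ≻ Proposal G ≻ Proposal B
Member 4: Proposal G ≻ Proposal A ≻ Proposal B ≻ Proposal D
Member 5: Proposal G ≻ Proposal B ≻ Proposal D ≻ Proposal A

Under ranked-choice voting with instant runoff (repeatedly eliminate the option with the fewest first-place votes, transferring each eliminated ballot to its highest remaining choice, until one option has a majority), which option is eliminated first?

Proposal D

Round 1: Proposal G 2, Proposal A 2, Proposal B 1, Proposal D 0. Proposal D has the fewest and is eliminated.
Round 2: Proposal G 2, Proposal A 2, Proposal B 1. Proposal B has the fewest and is eliminated.
Round 3: Proposal G 3, Proposal A 2. Proposal G has a majority.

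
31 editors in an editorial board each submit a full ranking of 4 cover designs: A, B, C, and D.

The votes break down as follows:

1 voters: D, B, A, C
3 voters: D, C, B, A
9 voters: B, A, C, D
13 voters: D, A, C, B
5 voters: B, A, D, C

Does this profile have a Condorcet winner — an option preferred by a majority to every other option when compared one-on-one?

Yes

Head-to-head results (31 voters total):
A vs B: B wins 18–13.
A vs C: A wins 28–3.
A vs D: D wins 17–14.
B vs C: C wins 16–15.
B vs D: D wins 17–14.
C vs D: D wins 22–9.
D beats each rival — A (17–14), B (17–14), C (22–9) — so D is the Condorcet winner.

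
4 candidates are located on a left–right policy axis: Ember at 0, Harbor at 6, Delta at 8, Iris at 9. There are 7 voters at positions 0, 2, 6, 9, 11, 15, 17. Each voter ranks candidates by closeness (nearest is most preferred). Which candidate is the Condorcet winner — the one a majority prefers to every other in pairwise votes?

With single-peaked preferences on a line, the Condorcet winner is the candidate closest to the median voter.
The median voter (position 9) is closest to Iris at 9.
Check: Iris vs Harbor — voters closer to Iris: 4 of 7.

Iris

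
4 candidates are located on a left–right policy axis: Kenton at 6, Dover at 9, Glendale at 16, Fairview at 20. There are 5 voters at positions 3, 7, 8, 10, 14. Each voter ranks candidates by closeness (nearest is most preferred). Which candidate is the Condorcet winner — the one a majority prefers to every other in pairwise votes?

With single-peaked preferences on a line, the Condorcet winner is the candidate closest to the median voter.
The median voter (position 8) is closest to Dover at 9.
Check: Dover vs Kenton — voters closer to Dover: 3 of 5.

Dover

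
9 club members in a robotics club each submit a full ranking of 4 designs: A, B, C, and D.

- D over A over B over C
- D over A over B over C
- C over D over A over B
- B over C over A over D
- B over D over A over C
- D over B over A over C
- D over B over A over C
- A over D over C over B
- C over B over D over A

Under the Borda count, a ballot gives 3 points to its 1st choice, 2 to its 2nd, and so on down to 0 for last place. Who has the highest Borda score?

Borda scores:
  A: 2 + 2 + 1 + 1 + 1 + 1 + 1 + 3 + 0 = 12
  B: 1 + 1 + 0 + 3 + 3 + 2 + 2 + 0 + 2 = 14
  C: 0 + 0 + 3 + 2 + 0 + 0 + 0 + 1 + 3 = 9
  D: 3 + 3 + 2 + 0 + 2 + 3 + 3 + 2 + 1 = 19
D has the highest total.

D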